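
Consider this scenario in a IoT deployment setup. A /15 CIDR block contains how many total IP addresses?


Given: CIDR prefix /15
Host bits = 32 - 15 = 17
Total addresses = 2^17 = 131072

131072


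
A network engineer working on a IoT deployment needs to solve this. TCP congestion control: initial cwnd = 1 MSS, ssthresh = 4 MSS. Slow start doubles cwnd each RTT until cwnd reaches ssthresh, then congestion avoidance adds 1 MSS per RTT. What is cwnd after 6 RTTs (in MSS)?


RTT 0: cwnd = 1 MSS (initial)
RTT 1: cwnd = 2 MSS (slow start, doubled)
RTT 2: cwnd = 4 MSS (slow start, doubled)
RTT 3: cwnd = 5 MSS (congestion avoidance, +1)
RTT 4: cwnd = 6 MSS (congestion avoidance, +1)
RTT 5: cwnd = 7 MSS (congestion avoidance, +1)
RTT 6: cwnd = 8 MSS (congestion avoidance, +1)

8


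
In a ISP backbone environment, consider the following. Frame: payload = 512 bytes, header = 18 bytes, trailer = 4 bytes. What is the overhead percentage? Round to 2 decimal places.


Given: payload = 512 B, header = 18 B, trailer = 4 B
Overhead bytes = header + trailer = 18 + 4 = 22
Total frame = payload + overhead = 512 + 22 = 534
Overhead % = 22 / 534 * 100 = 4.1199% -> 4.12% (2 dp)

4.12


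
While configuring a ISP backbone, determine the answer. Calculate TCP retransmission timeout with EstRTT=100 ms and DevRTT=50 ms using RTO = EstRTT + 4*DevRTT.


Given: EstRTT = 100 ms, DevRTT = 50 ms
Timeout = EstRTT + 4 * DevRTT
4 * DevRTT = 4 * 50 = 200
Timeout = 100 + 200 = 300 ms

300


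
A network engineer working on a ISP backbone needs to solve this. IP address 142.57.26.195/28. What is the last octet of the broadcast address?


Given: IP = 142.57.26.195, prefix = /28
Host bits = 32 - 28 = 4
Network last octet = 195 AND mask = 192
Host part size = 2^4 - 1 = 15
Broadcast last octet = 192 OR 15 = 207

207


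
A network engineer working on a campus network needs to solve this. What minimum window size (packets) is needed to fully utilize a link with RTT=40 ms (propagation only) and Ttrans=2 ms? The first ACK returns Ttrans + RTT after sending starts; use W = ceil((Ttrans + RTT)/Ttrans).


Given: Ttrans = 2 ms, RTT = 40 ms (= 2 * Tprop, Tprop = 20 ms)
Time until first ACK returns = Ttrans + RTT = 2 + 40 = 42 ms
Need W * Ttrans >= Ttrans + RTT  ->  W >= (Ttrans + RTT) / Ttrans
(Ttrans + RTT) / Ttrans = 42 / 2 = 21
W_min = ceil(21) = 21

21


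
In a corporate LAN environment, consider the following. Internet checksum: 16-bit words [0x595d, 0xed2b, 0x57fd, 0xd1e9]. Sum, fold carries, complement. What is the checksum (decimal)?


Given words: [0x595d, 0xed2b, 0x57fd, 0xd1e9]
Step 1: Sum all words
Raw sum = 22877 + 60715 + 22525 + 53737 = 159854
Step 2: Fold carry: (28782 + 2) = 28784
One's complement = ~28784 & 0xFFFF = 36751

36751


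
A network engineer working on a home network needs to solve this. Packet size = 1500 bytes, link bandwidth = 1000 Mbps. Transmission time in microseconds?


Given: packet = 1500 bytes, bandwidth = 1000 Mbps
Packet in bits = 1500 * 8 = 12000 bits
Bandwidth = 1000 * 10^6 = 1000000000 bps
Time = 12000 / 1000000000 seconds
Time in us = 12000 * 10^6 / 1000000000 = 12

12


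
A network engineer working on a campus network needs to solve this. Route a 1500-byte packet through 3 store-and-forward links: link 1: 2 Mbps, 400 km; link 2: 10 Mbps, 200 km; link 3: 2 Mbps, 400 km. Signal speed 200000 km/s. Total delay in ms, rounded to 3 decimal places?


Packet = 1500 bytes = 12000 bits. Store-and-forward: sum (t_trans + t_prop) per link.
Link 1: t_trans = 12000/(2*10^6) s = 6.0000 ms; t_prop = 400/200000 s = 2.0000 ms; subtotal = 8.0000 ms
Link 2: t_trans = 12000/(10*10^6) s = 1.2000 ms; t_prop = 200/200000 s = 1.0000 ms; subtotal = 2.2000 ms
Link 3: t_trans = 12000/(2*10^6) s = 6.0000 ms; t_prop = 400/200000 s = 2.0000 ms; subtotal = 8.0000 ms
End-to-end = 8.0000 + 2.2000 + 8.0000 = 18.2000 ms -> 18.200 ms (3 dp)

18.200


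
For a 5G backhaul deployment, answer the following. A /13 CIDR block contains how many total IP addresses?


Given: CIDR prefix /13
Host bits = 32 - 13 = 19
Total addresses = 2^19 = 524288

524288


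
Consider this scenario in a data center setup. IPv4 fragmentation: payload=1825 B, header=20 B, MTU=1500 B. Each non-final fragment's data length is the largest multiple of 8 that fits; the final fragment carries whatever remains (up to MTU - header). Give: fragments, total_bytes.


Max data per non-final fragment = floor((MTU - header)/8)*8 = floor((1500 - 20)/8)*8 = floor(1480/8)*8 = 1480 B
Final fragment needs no 8-byte alignment: it can carry up to MTU - header = 1480 B
Non-final fragments needed = ceil((payload - 1480) / 1480) = ceil(345/1480) = ceil(0.2331) = 1
Number of fragments = 1 + 1 = 2
Fragment sizes (data): 1 * 1480 B + 345 B (last, 345 <= 1480 OK)
Total bytes sent = payload + n_frags * header = 1825 + 2*20 = 1825 + 40 = 1865 B

2, 1865


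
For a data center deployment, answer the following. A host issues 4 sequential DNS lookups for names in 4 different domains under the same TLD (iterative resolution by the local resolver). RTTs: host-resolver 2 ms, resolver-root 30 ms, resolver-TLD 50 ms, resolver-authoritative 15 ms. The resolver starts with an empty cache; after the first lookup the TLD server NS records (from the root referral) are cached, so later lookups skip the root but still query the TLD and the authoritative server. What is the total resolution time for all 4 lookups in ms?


Lookup 1 (cold cache): local + root + TLD + auth = 2 + 30 + 50 + 15 = 97 ms
Lookups 2..4 (TLD NS cached -> skip root; new domain -> still ask TLD and auth): local + TLD + auth = 2 + 50 + 15 = 67 ms each
Remaining 3 lookups: 3 * 67 = 201 ms
Total = 97 + 201 = 298 ms

298


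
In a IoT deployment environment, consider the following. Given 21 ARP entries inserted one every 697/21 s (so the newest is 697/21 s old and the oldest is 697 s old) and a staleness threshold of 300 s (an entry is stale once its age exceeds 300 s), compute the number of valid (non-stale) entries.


Ages are k * 697/21 s for k = 1..21 (spacing = 33.1905 s).
Entry k is valid iff k * 697/21 <= 300 iff k <= 21 * 300 / 697 = 9.0387
n_valid = floor(9.0387) = 9
(n_stale = 21 - 9 = 12)

9


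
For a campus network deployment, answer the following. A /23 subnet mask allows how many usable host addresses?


Given: subnet mask /23
Host bits = 32 - 23 = 9
Total addresses = 2^9 = 512
Usable hosts = 512 - 2 (network + broadcast) = 510

510


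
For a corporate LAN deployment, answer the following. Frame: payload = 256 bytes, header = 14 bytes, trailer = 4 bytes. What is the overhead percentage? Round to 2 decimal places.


Given: payload = 256 B, header = 14 B, trailer = 4 B
Overhead bytes = header + trailer = 14 + 4 = 18
Total frame = payload + overhead = 256 + 18 = 274
Overhead % = 18 / 274 * 100 = 6.5693% -> 6.57% (2 dp)

6.57


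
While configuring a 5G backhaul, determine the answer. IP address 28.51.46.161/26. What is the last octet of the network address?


Given: IP = 28.51.46.161, prefix = /26
Subnet mask = 255.255.255.192
Last octet of IP: 161
Last octet of mask: 192
Network last octet = 161 AND 192 = 128

128


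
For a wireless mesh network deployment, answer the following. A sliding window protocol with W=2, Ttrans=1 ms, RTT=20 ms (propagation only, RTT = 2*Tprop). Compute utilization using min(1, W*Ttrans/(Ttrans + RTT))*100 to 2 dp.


Given: W = 2, Ttrans = 1 ms, RTT = 20 ms (= 2 * Tprop, Tprop = 10 ms)
Cycle time = Ttrans + RTT = 1 + 20 = 21 ms (first packet sent until its ACK returns)
W * Ttrans = 2 * 1 = 2 ms of sending per cycle
W * Ttrans / (Ttrans + RTT) = 2 / 21 = 0.095238
U = min(1, 0.095238) = 0.095238
U% = 9.52%

9.52


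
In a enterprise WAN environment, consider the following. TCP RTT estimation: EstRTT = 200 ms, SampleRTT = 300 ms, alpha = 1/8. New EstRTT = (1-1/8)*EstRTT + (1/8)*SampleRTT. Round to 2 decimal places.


Given: EstRTT = 200 ms, SampleRTT = 300 ms, alpha = 1/8
New EstRTT = (1 - alpha) * EstRTT + alpha * SampleRTT
(7/8) * 200 = 175
(1/8) * 300 = 37.5
New EstRTT = 175 + 37.5 = 212.5 ms -> 212.50 ms (2 dp)

212.50


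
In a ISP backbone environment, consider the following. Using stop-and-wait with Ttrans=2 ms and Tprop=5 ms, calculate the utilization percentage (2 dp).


Given: Ttrans = 2 ms, Tprop = 5 ms
RTT = 2 * Tprop = 2 * 5 = 10 ms
U = Ttrans / (Ttrans + RTT)
U = 2 / (2 + 10)
U = 2 / 12 = 0.166667
U% = 16.67%

16.67


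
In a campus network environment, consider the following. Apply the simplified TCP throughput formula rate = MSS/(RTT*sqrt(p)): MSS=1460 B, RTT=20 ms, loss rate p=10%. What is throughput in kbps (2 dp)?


Given: MSS = 1460 bytes, RTT = 20 ms, loss = 10%
RTT in seconds = 20 / 1000 = 0.02
Loss rate = 10% = 0.1
sqrt(loss) = sqrt(0.1) = 0.316227766017
Throughput (bytes/s) = 1460 / (0.02 * 0.316227766017) = 230846.2692
Throughput (kbps) = 230846.2692 * 8 / 1000 = 1846.770154 -> 1846.77 kbps (2 dp)

1846.77


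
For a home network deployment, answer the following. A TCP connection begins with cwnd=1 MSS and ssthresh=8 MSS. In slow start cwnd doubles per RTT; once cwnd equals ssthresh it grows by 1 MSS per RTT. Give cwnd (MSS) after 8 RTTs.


RTT 0: cwnd = 1 MSS (initial)
RTT 1: cwnd = 2 MSS (slow start, doubled)
RTT 2: cwnd = 4 MSS (slow start, doubled)
RTT 3: cwnd = 8 MSS (slow start, doubled)
RTT 4: cwnd = 9 MSS (congestion avoidance, +1)
RTT 5: cwnd = 10 MSS (congestion avoidance, +1)
RTT 6: cwnd = 11 MSS (congestion avoidance, +1)
RTT 7: cwnd = 12 MSS (congestion avoidance, +1)
RTT 8: cwnd = 13 MSS (congestion avoidance, +1)

13


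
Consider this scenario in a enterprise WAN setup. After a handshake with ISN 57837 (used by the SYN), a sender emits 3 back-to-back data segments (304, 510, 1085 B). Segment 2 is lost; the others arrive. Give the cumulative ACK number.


SYN uses sequence number 57837; first data byte = ISN + 1 = 57838.
Segment 1: SEQ = 57838, len = 304 B, covers [57838, 58141]
Segment 2: SEQ = 58142, len = 510 B, covers [58142, 58651] [LOST]
Segment 3: SEQ = 58652, len = 1085 B, covers [58652, 59736]
In-order data received: bytes [57838, 58141] (segments 1..1).
Segment 2 missing -> gap begins at byte 58142; later segments buffered out of order.
Cumulative ACK = next expected in-order byte = 57838 + 304 = 58142

58142


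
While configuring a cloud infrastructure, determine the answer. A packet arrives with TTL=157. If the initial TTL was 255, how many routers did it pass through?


Given: initial TTL = 255, received TTL = 157
Hops = initial TTL - received TTL
Hops = 255 - 157 = 98

98


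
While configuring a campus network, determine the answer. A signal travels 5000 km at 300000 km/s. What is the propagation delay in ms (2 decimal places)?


Given: distance = 5000 km, speed = 300000 km/s
Delay = distance / speed = 5000 / 300000 seconds
Delay in ms = 5000 * 1000 / 300000
Delay = 16.6667 ms
Rounded to 2 dp = 16.67 ms

16.67


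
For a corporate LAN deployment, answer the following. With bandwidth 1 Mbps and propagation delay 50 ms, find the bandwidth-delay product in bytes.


Given: bandwidth = 1 Mbps, delay = 50 ms
BDP in bits = 1 * 10^6 * 50 / 1000
BDP in bits = 50000
BDP in bytes = 50000 / 8 = 6250

6250


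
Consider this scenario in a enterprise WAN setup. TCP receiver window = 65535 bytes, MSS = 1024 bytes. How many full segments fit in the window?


Given: RWND = 65535 bytes, MSS = 1024 bytes
Full segments = floor(RWND / MSS)
Full segments = floor(65535 / 1024)
Full segments = floor(63.999) = 63

63


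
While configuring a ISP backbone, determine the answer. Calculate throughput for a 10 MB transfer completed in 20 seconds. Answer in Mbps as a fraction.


Given: file = 10 MB, time = 20 s
File in Mb = 10 * 8 = 80 Mb
Throughput = 80 / 20 Mbps
Throughput = 4 Mbps

4


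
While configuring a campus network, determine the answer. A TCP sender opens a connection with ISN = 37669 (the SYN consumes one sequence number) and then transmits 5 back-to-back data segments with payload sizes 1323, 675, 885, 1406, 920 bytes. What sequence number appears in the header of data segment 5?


The SYN occupies sequence number ISN = 37669, so the first data byte is ISN + 1 = 37670.
SEQ of data segment i = (ISN + 1) + sum of payload sizes of segments 1..i-1.
Segment 1: SEQ = 37670, payload = 1323 bytes
Segment 2: SEQ = 38993, payload = 675 bytes
Segment 3: SEQ = 39668, payload = 885 bytes
Segment 4: SEQ = 40553, payload = 1406 bytes
Segment 5: SEQ = 41959, payload = 920 bytes
SEQ of segment 5 = 37670 + 1323 + 675 + 885 + 1406 = 41959

41959


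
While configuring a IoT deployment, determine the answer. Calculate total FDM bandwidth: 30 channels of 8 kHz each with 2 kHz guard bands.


Given: 30 channels, 8 kHz each, guard = 2 kHz
Channel bandwidth = 30 * 8 = 240 kHz
Guard bands = 29 gaps * 2 kHz = 58 kHz
Total = 240 + 58 = 298 kHz

298


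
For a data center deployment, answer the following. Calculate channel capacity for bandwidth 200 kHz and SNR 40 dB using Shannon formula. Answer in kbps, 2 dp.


Given: B = 200 kHz, SNR = 40 dB
SNR linear = 10^(40/10) = 10000
1 + SNR = 10001
log2(10001) = 13.2878566418
C = 200 * 1000 * 13.2878566418 = 2657571.3284 bps
C = 2657.571328 kbps -> 2657.57 kbps (2 dp)

2657.57


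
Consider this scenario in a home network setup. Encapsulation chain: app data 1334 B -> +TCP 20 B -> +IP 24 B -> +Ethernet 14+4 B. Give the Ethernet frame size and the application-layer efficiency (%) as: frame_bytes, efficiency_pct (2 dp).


TCP segment = 1334 + 20 = 1354 B
IP packet = 1354 + 24 = 1378 B
Ethernet frame = 1378 + 14 + 4 = 1396 B
Efficiency = app / frame = 1334 / 1396 = 0.955587 = 95.5587% -> 95.56% (2 dp)

1396, 95.56


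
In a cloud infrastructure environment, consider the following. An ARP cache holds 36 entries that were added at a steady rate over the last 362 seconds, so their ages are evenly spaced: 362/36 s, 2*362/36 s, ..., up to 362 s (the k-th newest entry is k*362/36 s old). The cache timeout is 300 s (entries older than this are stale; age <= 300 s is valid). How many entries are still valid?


Ages are k * 362/36 s for k = 1..36 (spacing = 10.0556 s).
Entry k is valid iff k * 362/36 <= 300 iff k <= 36 * 300 / 362 = 29.8343
n_valid = floor(29.8343) = 29
(n_stale = 36 - 29 = 7)

29


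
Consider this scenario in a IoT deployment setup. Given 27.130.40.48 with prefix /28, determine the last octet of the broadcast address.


Given: IP = 27.130.40.48, prefix = /28
Host bits = 32 - 28 = 4
Network last octet = 48 AND mask = 48
Host part size = 2^4 - 1 = 15
Broadcast last octet = 48 OR 15 = 63

63


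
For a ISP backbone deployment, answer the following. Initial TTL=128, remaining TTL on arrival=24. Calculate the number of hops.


Given: initial TTL = 128, received TTL = 24
Hops = initial TTL - received TTL
Hops = 128 - 24 = 104

104


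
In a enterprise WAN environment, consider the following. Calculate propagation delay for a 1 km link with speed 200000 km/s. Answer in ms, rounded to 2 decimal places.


Given: distance = 1 km, speed = 200000 km/s
Delay = distance / speed = 1 / 200000 seconds
Delay in ms = 1 * 1000 / 200000
Delay = 0.0050 ms
Rounded to 2 dp = 0.01 ms

0.01


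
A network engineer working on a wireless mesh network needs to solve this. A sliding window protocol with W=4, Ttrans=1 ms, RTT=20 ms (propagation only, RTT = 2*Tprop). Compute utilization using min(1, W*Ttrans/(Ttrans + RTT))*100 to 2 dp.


Given: W = 4, Ttrans = 1 ms, RTT = 20 ms (= 2 * Tprop, Tprop = 10 ms)
Cycle time = Ttrans + RTT = 1 + 20 = 21 ms (first packet sent until its ACK returns)
W * Ttrans = 4 * 1 = 4 ms of sending per cycle
W * Ttrans / (Ttrans + RTT) = 4 / 21 = 0.190476
U = min(1, 0.190476) = 0.190476
U% = 19.05%

19.05


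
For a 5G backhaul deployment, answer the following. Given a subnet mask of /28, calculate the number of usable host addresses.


Given: subnet mask /28
Host bits = 32 - 28 = 4
Total addresses = 2^4 = 16
Usable hosts = 16 - 2 (network + broadcast) = 14

14


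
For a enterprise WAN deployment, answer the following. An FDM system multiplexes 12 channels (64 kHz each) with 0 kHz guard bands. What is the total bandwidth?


Given: 12 channels, 64 kHz each, guard = 0 kHz
Channel bandwidth = 12 * 64 = 768 kHz
Guard bands = 11 gaps * 0 kHz = 0 kHz
Total = 768 + 0 = 768 kHz

768


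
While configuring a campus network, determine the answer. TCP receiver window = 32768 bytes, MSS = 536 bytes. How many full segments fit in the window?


Given: RWND = 32768 bytes, MSS = 536 bytes
Full segments = floor(RWND / MSS)
Full segments = floor(32768 / 536)
Full segments = floor(61.1343) = 61

61


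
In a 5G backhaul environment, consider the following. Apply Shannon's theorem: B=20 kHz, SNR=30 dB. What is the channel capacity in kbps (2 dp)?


Given: B = 20 kHz, SNR = 30 dB
SNR linear = 10^(30/10) = 1000
1 + SNR = 1001
log2(1001) = 9.9672262588
C = 20 * 1000 * 9.9672262588 = 199344.5252 bps
C = 199.344525 kbps -> 199.34 kbps (2 dp)

199.34


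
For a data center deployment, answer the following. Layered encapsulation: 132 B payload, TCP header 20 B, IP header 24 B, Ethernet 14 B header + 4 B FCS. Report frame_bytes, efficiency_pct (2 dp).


TCP segment = 132 + 20 = 152 B
IP packet = 152 + 24 = 176 B
Ethernet frame = 176 + 14 + 4 = 194 B
Efficiency = app / frame = 132 / 194 = 0.680412 = 68.0412% -> 68.04% (2 dp)

194, 68.04


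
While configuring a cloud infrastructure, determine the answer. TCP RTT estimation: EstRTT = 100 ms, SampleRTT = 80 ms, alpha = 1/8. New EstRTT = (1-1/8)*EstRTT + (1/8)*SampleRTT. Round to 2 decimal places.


Given: EstRTT = 100 ms, SampleRTT = 80 ms, alpha = 1/8
New EstRTT = (1 - alpha) * EstRTT + alpha * SampleRTT
(7/8) * 100 = 87.5
(1/8) * 80 = 10
New EstRTT = 87.5 + 10 = 97.5 ms -> 97.50 ms (2 dp)

97.50


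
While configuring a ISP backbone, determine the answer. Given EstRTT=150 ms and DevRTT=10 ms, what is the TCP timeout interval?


Given: EstRTT = 150 ms, DevRTT = 10 ms
Timeout = EstRTT + 4 * DevRTT
4 * DevRTT = 4 * 10 = 40
Timeout = 150 + 40 = 190 ms

190


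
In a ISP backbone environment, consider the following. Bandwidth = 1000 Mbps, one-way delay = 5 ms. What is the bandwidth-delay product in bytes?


Given: bandwidth = 1000 Mbps, delay = 5 ms
BDP in bits = 1000 * 10^6 * 5 / 1000
BDP in bits = 5000000
BDP in bytes = 5000000 / 8 = 625000

625000


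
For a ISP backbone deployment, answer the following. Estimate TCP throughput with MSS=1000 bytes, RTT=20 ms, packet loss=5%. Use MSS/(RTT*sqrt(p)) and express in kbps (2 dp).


Given: MSS = 1000 bytes, RTT = 20 ms, loss = 5%
RTT in seconds = 20 / 1000 = 0.02
Loss rate = 5% = 0.05
sqrt(loss) = sqrt(0.05) = 0.223606797750
Throughput (bytes/s) = 1000 / (0.02 * 0.223606797750) = 223606.7977
Throughput (kbps) = 223606.7977 * 8 / 1000 = 1788.854382 -> 1788.85 kbps (2 dp)

1788.85


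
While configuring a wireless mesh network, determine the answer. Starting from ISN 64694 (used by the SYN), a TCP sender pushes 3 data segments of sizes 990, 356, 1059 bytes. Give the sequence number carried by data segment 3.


The SYN occupies sequence number ISN = 64694, so the first data byte is ISN + 1 = 64695.
SEQ of data segment i = (ISN + 1) + sum of payload sizes of segments 1..i-1.
Segment 1: SEQ = 64695, payload = 990 bytes
Segment 2: SEQ = 65685, payload = 356 bytes
Segment 3: SEQ = 66041, payload = 1059 bytes
SEQ of segment 3 = 64695 + 990 + 356 = 66041

66041


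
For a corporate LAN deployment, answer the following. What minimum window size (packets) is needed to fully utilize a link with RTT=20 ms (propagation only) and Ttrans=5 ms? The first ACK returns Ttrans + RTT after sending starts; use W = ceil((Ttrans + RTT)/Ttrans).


Given: Ttrans = 5 ms, RTT = 20 ms (= 2 * Tprop, Tprop = 10 ms)
Time until first ACK returns = Ttrans + RTT = 5 + 20 = 25 ms
Need W * Ttrans >= Ttrans + RTT  ->  W >= (Ttrans + RTT) / Ttrans
(Ttrans + RTT) / Ttrans = 25 / 5 = 5
W_min = ceil(5) = 5

5


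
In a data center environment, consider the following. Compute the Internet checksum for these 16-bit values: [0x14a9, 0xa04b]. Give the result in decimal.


Given words: [0x14a9, 0xa04b]
Step 1: Sum all words
Raw sum = 5289 + 41035 = 46324
One's complement = ~46324 & 0xFFFF = 19211

19211


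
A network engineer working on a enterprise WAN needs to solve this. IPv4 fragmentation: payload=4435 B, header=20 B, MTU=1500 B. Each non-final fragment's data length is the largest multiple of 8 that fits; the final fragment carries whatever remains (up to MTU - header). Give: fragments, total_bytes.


Max data per non-final fragment = floor((MTU - header)/8)*8 = floor((1500 - 20)/8)*8 = floor(1480/8)*8 = 1480 B
Final fragment needs no 8-byte alignment: it can carry up to MTU - header = 1480 B
Non-final fragments needed = ceil((payload - 1480) / 1480) = ceil(2955/1480) = ceil(1.9966) = 2
Number of fragments = 2 + 1 = 3
Fragment sizes (data): 2 * 1480 B + 1475 B (last, 1475 <= 1480 OK)
Total bytes sent = payload + n_frags * header = 4435 + 3*20 = 4435 + 60 = 4495 B

3, 4495


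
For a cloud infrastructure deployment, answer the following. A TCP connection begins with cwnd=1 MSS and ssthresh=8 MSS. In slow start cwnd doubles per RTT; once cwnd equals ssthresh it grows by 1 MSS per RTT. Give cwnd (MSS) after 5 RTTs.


RTT 0: cwnd = 1 MSS (initial)
RTT 1: cwnd = 2 MSS (slow start, doubled)
RTT 2: cwnd = 4 MSS (slow start, doubled)
RTT 3: cwnd = 8 MSS (slow start, doubled)
RTT 4: cwnd = 9 MSS (congestion avoidance, +1)
RTT 5: cwnd = 10 MSS (congestion avoidance, +1)

10


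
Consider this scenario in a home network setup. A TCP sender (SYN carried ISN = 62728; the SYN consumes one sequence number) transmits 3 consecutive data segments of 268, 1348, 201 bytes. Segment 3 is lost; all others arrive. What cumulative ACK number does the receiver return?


SYN uses sequence number 62728; first data byte = ISN + 1 = 62729.
Segment 1: SEQ = 62729, len = 268 B, covers [62729, 62996]
Segment 2: SEQ = 62997, len = 1348 B, covers [62997, 64344]
Segment 3: SEQ = 64345, len = 201 B, covers [64345, 64545] [LOST]
In-order data received: bytes [62729, 64344] (segments 1..2).
Segment 3 missing -> gap begins at byte 64345.
Cumulative ACK = next expected in-order byte = 62729 + 268 + 1348 = 64345

64345


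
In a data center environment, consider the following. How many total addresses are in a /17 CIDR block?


Given: CIDR prefix /17
Host bits = 32 - 17 = 15
Total addresses = 2^15 = 32768

32768


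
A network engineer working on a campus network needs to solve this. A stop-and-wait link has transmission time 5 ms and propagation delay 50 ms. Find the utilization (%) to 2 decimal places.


Given: Ttrans = 5 ms, Tprop = 50 ms
RTT = 2 * Tprop = 2 * 50 = 100 ms
U = Ttrans / (Ttrans + RTT)
U = 5 / (5 + 100)
U = 5 / 105 = 0.047619
U% = 4.76%

4.76


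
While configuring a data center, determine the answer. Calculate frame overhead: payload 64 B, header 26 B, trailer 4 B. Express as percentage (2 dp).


Given: payload = 64 B, header = 26 B, trailer = 4 B
Overhead bytes = header + trailer = 26 + 4 = 30
Total frame = payload + overhead = 64 + 30 = 94
Overhead % = 30 / 94 * 100 = 31.9149% -> 31.91% (2 dp)

31.91


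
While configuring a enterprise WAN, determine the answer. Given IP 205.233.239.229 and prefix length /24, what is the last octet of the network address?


Given: IP = 205.233.239.229, prefix = /24
Subnet mask = 255.255.255.0
Last octet of IP: 229
Last octet of mask: 0
Network last octet = 229 AND 0 = 0

0


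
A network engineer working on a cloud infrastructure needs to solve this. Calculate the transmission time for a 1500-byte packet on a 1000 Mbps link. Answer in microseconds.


Given: packet = 1500 bytes, bandwidth = 1000 Mbps
Packet in bits = 1500 * 8 = 12000 bits
Bandwidth = 1000 * 10^6 = 1000000000 bps
Time = 12000 / 1000000000 seconds
Time in us = 12000 * 10^6 / 1000000000 = 12

12


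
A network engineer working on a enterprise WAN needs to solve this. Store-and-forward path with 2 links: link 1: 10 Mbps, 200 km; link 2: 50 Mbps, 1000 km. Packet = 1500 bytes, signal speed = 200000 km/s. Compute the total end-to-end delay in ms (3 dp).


Packet = 1500 bytes = 12000 bits. Store-and-forward: sum (t_trans + t_prop) per link.
Link 1: t_trans = 12000/(10*10^6) s = 1.2000 ms; t_prop = 200/200000 s = 1.0000 ms; subtotal = 2.2000 ms
Link 2: t_trans = 12000/(50*10^6) s = 0.2400 ms; t_prop = 1000/200000 s = 5.0000 ms; subtotal = 5.2400 ms
End-to-end = 2.2000 + 5.2400 = 7.4400 ms -> 7.440 ms (3 dp)

7.440


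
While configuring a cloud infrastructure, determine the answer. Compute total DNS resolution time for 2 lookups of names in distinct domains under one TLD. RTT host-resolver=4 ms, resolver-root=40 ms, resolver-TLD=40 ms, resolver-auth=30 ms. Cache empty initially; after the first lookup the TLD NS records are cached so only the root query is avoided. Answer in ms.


Lookup 1 (cold cache): local + root + TLD + auth = 4 + 40 + 40 + 30 = 114 ms
Lookups 2..2 (TLD NS cached -> skip root; new domain -> still ask TLD and auth): local + TLD + auth = 4 + 40 + 30 = 74 ms each
Remaining 1 lookups: 1 * 74 = 74 ms
Total = 114 + 74 = 188 ms

188


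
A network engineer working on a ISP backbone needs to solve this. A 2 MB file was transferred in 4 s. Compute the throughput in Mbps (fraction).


Given: file = 2 MB, time = 4 s
File in Mb = 2 * 8 = 16 Mb
Throughput = 16 / 4 Mbps
Throughput = 4 Mbps

4


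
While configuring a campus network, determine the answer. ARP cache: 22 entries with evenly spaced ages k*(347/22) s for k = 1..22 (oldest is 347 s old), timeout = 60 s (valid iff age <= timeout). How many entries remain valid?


Ages are k * 347/22 s for k = 1..22 (spacing = 15.7727 s).
Entry k is valid iff k * 347/22 <= 60 iff k <= 22 * 60 / 347 = 3.8040
n_valid = floor(3.8040) = 3
(n_stale = 22 - 3 = 19)

3


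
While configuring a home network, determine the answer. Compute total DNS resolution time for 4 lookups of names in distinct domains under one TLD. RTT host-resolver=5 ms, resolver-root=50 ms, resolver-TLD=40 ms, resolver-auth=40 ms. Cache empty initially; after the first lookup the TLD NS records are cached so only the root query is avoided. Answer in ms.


Lookup 1 (cold cache): local + root + TLD + auth = 5 + 50 + 40 + 40 = 135 ms
Lookups 2..4 (TLD NS cached -> skip root; new domain -> still ask TLD and auth): local + TLD + auth = 5 + 40 + 40 = 85 ms each
Remaining 3 lookups: 3 * 85 = 255 ms
Total = 135 + 255 = 390 ms

390


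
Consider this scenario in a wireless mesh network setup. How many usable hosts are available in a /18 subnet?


Given: subnet mask /18
Host bits = 32 - 18 = 14
Total addresses = 2^14 = 16384
Usable hosts = 16384 - 2 (network + broadcast) = 16382

16382


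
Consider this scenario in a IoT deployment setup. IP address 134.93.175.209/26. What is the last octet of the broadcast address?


Given: IP = 134.93.175.209, prefix = /26
Host bits = 32 - 26 = 6
Network last octet = 209 AND mask = 192
Host part size = 2^6 - 1 = 63
Broadcast last octet = 192 OR 63 = 255

255


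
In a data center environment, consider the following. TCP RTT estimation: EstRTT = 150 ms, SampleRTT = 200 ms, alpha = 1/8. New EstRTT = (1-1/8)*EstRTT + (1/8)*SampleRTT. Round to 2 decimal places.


Given: EstRTT = 150 ms, SampleRTT = 200 ms, alpha = 1/8
New EstRTT = (1 - alpha) * EstRTT + alpha * SampleRTT
(7/8) * 150 = 131.25
(1/8) * 200 = 25
New EstRTT = 131.25 + 25 = 156.25 ms -> 156.25 ms (2 dp)

156.25


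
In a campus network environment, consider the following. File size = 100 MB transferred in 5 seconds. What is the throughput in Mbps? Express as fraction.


Given: file = 100 MB, time = 5 s
File in Mb = 100 * 8 = 800 Mb
Throughput = 800 / 5 Mbps
Throughput = 160 Mbps

160


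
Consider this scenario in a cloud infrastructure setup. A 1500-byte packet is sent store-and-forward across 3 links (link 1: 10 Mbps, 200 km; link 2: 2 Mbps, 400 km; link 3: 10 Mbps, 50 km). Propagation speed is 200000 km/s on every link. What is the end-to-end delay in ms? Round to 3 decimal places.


Packet = 1500 bytes = 12000 bits. Store-and-forward: sum (t_trans + t_prop) per link.
Link 1: t_trans = 12000/(10*10^6) s = 1.2000 ms; t_prop = 200/200000 s = 1.0000 ms; subtotal = 2.2000 ms
Link 2: t_trans = 12000/(2*10^6) s = 6.0000 ms; t_prop = 400/200000 s = 2.0000 ms; subtotal = 8.0000 ms
Link 3: t_trans = 12000/(10*10^6) s = 1.2000 ms; t_prop = 50/200000 s = 0.2500 ms; subtotal = 1.4500 ms
End-to-end = 2.2000 + 8.0000 + 1.4500 = 11.6500 ms -> 11.650 ms (3 dp)

11.650


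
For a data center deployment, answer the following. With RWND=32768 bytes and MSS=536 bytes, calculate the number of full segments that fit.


Given: RWND = 32768 bytes, MSS = 536 bytes
Full segments = floor(RWND / MSS)
Full segments = floor(32768 / 536)
Full segments = floor(61.1343) = 61

61


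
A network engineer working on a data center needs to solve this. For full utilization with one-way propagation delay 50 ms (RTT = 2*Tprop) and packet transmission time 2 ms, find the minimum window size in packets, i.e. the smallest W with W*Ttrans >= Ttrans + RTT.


Given: Ttrans = 2 ms, RTT = 100 ms (= 2 * Tprop, Tprop = 50 ms)
Time until first ACK returns = Ttrans + RTT = 2 + 100 = 102 ms
Need W * Ttrans >= Ttrans + RTT  ->  W >= (Ttrans + RTT) / Ttrans
(Ttrans + RTT) / Ttrans = 102 / 2 = 51
W_min = ceil(51) = 51

51


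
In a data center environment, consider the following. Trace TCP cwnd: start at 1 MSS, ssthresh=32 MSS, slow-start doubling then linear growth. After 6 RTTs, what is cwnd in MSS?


RTT 0: cwnd = 1 MSS (initial)
RTT 1: cwnd = 2 MSS (slow start, doubled)
RTT 2: cwnd = 4 MSS (slow start, doubled)
RTT 3: cwnd = 8 MSS (slow start, doubled)
RTT 4: cwnd = 16 MSS (slow start, doubled)
RTT 5: cwnd = 32 MSS (slow start, doubled)
RTT 6: cwnd = 33 MSS (congestion avoidance, +1)

33


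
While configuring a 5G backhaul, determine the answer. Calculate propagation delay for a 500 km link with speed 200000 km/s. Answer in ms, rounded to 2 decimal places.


Given: distance = 500 km, speed = 200000 km/s
Delay = distance / speed = 500 / 200000 seconds
Delay in ms = 500 * 1000 / 200000
Delay = 2.5000 ms
Rounded to 2 dp = 2.50 ms

2.50


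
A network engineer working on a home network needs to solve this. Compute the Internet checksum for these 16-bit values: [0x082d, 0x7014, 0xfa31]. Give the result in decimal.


Given words: [0x082d, 0x7014, 0xfa31]
Step 1: Sum all words
Raw sum = 2093 + 28692 + 64049 = 94834
Step 2: Fold carry: (29298 + 1) = 29299
One's complement = ~29299 & 0xFFFF = 36236

36236


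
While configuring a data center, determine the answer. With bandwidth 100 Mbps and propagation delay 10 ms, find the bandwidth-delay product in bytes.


Given: bandwidth = 100 Mbps, delay = 10 ms
BDP in bits = 100 * 10^6 * 10 / 1000
BDP in bits = 1000000
BDP in bytes = 1000000 / 8 = 125000

125000


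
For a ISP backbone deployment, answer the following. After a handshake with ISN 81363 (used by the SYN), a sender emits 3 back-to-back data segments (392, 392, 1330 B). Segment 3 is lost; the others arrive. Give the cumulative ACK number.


SYN uses sequence number 81363; first data byte = ISN + 1 = 81364.
Segment 1: SEQ = 81364, len = 392 B, covers [81364, 81755]
Segment 2: SEQ = 81756, len = 392 B, covers [81756, 82147]
Segment 3: SEQ = 82148, len = 1330 B, covers [82148, 83477] [LOST]
In-order data received: bytes [81364, 82147] (segments 1..2).
Segment 3 missing -> gap begins at byte 82148.
Cumulative ACK = next expected in-order byte = 81364 + 392 + 392 = 82148

82148


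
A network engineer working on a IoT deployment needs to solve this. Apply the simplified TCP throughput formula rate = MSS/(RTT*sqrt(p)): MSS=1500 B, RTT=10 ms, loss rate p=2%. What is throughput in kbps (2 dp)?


Given: MSS = 1500 bytes, RTT = 10 ms, loss = 2%
RTT in seconds = 10 / 1000 = 0.01
Loss rate = 2% = 0.02
sqrt(loss) = sqrt(0.02) = 0.141421356237
Throughput (bytes/s) = 1500 / (0.01 * 0.141421356237) = 1060660.1718
Throughput (kbps) = 1060660.1718 * 8 / 1000 = 8485.281374 -> 8485.28 kbps (2 dp)

8485.28


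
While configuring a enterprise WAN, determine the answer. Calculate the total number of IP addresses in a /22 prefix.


Given: CIDR prefix /22
Host bits = 32 - 22 = 10
Total addresses = 2^10 = 1024

1024


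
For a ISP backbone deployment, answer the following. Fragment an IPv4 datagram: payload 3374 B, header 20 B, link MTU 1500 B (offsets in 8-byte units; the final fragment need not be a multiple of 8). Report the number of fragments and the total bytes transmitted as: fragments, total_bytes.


Max data per non-final fragment = floor((MTU - header)/8)*8 = floor((1500 - 20)/8)*8 = floor(1480/8)*8 = 1480 B
Final fragment needs no 8-byte alignment: it can carry up to MTU - header = 1480 B
Non-final fragments needed = ceil((payload - 1480) / 1480) = ceil(1894/1480) = ceil(1.2797) = 2
Number of fragments = 2 + 1 = 3
Fragment sizes (data): 2 * 1480 B + 414 B (last, 414 <= 1480 OK)
Total bytes sent = payload + n_frags * header = 3374 + 3*20 = 3374 + 60 = 3434 B

3, 3434


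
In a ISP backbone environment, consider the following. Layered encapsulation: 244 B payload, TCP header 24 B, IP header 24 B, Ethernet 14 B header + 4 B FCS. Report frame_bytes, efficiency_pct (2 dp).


TCP segment = 244 + 24 = 268 B
IP packet = 268 + 24 = 292 B
Ethernet frame = 292 + 14 + 4 = 310 B
Efficiency = app / frame = 244 / 310 = 0.787097 = 78.7097% -> 78.71% (2 dp)

310, 78.71


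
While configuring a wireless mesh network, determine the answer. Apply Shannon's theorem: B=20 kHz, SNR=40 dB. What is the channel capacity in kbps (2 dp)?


Given: B = 20 kHz, SNR = 40 dB
SNR linear = 10^(40/10) = 10000
1 + SNR = 10001
log2(10001) = 13.2878566418
C = 20 * 1000 * 13.2878566418 = 265757.1328 bps
C = 265.757133 kbps -> 265.76 kbps (2 dp)

265.76


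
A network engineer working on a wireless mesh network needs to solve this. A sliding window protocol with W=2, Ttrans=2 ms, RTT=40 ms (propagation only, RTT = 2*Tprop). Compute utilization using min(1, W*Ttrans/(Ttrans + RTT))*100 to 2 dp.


Given: W = 2, Ttrans = 2 ms, RTT = 40 ms (= 2 * Tprop, Tprop = 20 ms)
Cycle time = Ttrans + RTT = 2 + 40 = 42 ms (first packet sent until its ACK returns)
W * Ttrans = 2 * 2 = 4 ms of sending per cycle
W * Ttrans / (Ttrans + RTT) = 4 / 42 = 0.095238
U = min(1, 0.095238) = 0.095238
U% = 9.52%

9.52


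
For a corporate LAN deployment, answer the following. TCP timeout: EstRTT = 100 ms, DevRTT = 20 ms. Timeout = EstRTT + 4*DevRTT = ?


Given: EstRTT = 100 ms, DevRTT = 20 ms
Timeout = EstRTT + 4 * DevRTT
4 * DevRTT = 4 * 20 = 80
Timeout = 100 + 80 = 180 ms

180


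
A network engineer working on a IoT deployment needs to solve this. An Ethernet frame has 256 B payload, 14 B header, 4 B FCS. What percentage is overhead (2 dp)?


Given: payload = 256 B, header = 14 B, trailer = 4 B
Overhead bytes = header + trailer = 14 + 4 = 18
Total frame = payload + overhead = 256 + 18 = 274
Overhead % = 18 / 274 * 100 = 6.5693% -> 6.57% (2 dp)

6.57


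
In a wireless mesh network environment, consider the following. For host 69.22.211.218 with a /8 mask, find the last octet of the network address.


Given: IP = 69.22.211.218, prefix = /8
Subnet mask = 255.0.0.0
Last octet of IP: 218
Last octet of mask: 0
Network last octet = 218 AND 0 = 0

0


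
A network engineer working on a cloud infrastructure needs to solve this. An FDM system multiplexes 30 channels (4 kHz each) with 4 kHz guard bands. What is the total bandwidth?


Given: 30 channels, 4 kHz each, guard = 4 kHz
Channel bandwidth = 30 * 4 = 120 kHz
Guard bands = 29 gaps * 4 kHz = 116 kHz
Total = 120 + 116 = 236 kHz

236


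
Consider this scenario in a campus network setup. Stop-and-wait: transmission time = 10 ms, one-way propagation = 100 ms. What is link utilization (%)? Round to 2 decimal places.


Given: Ttrans = 10 ms, Tprop = 100 ms
RTT = 2 * Tprop = 2 * 100 = 200 ms
U = Ttrans / (Ttrans + RTT)
U = 10 / (10 + 200)
U = 10 / 210 = 0.047619
U% = 4.76%

4.76


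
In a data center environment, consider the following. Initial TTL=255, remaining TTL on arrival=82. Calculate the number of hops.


Given: initial TTL = 255, received TTL = 82
Hops = initial TTL - received TTL
Hops = 255 - 82 = 173

173


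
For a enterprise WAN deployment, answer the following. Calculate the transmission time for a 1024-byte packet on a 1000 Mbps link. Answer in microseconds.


Given: packet = 1024 bytes, bandwidth = 1000 Mbps
Packet in bits = 1024 * 8 = 8192 bits
Bandwidth = 1000 * 10^6 = 1000000000 bps
Time = 8192 / 1000000000 seconds
Time in us = 8192 * 10^6 / 1000000000 = 8.192

8.192


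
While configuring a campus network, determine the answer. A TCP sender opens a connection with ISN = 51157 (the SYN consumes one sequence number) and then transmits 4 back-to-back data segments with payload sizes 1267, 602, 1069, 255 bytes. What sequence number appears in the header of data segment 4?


The SYN occupies sequence number ISN = 51157, so the first data byte is ISN + 1 = 51158.
SEQ of data segment i = (ISN + 1) + sum of payload sizes of segments 1..i-1.
Segment 1: SEQ = 51158, payload = 1267 bytes
Segment 2: SEQ = 52425, payload = 602 bytes
Segment 3: SEQ = 53027, payload = 1069 bytes
Segment 4: SEQ = 54096, payload = 255 bytes
SEQ of segment 4 = 51158 + 1267 + 602 + 1069 = 54096

54096


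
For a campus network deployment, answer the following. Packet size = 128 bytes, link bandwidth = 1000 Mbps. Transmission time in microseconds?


Given: packet = 128 bytes, bandwidth = 1000 Mbps
Packet in bits = 128 * 8 = 1024 bits
Bandwidth = 1000 * 10^6 = 1000000000 bps
Time = 1024 / 1000000000 seconds
Time in us = 1024 * 10^6 / 1000000000 = 1.024

1.024


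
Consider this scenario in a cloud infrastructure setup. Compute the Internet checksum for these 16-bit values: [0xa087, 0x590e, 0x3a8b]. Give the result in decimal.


Given words: [0xa087, 0x590e, 0x3a8b]
Step 1: Sum all words
Raw sum = 41095 + 22798 + 14987 = 78880
Step 2: Fold carry: (13344 + 1) = 13345
One's complement = ~13345 & 0xFFFF = 52190

52190


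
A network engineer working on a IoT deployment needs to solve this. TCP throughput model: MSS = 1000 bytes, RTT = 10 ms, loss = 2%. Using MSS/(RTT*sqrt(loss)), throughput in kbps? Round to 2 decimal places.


Given: MSS = 1000 bytes, RTT = 10 ms, loss = 2%
RTT in seconds = 10 / 1000 = 0.01
Loss rate = 2% = 0.02
sqrt(loss) = sqrt(0.02) = 0.141421356237
Throughput (bytes/s) = 1000 / (0.01 * 0.141421356237) = 707106.7812
Throughput (kbps) = 707106.7812 * 8 / 1000 = 5656.854249 -> 5656.85 kbps (2 dp)

5656.85


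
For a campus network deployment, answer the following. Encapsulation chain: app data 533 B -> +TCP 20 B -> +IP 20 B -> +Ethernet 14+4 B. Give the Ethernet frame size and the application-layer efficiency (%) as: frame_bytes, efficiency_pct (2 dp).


TCP segment = 533 + 20 = 553 B
IP packet = 553 + 20 = 573 B
Ethernet frame = 573 + 14 + 4 = 591 B
Efficiency = app / frame = 533 / 591 = 0.901861 = 90.1861% -> 90.19% (2 dp)

591, 90.19


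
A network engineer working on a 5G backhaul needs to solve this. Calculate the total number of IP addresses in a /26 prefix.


Given: CIDR prefix /26
Host bits = 32 - 26 = 6
Total addresses = 2^6 = 64

64


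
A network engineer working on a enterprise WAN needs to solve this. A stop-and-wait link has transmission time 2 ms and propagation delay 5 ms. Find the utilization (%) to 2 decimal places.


Given: Ttrans = 2 ms, Tprop = 5 ms
RTT = 2 * Tprop = 2 * 5 = 10 ms
U = Ttrans / (Ttrans + RTT)
U = 2 / (2 + 10)
U = 2 / 12 = 0.166667
U% = 16.67%

16.67


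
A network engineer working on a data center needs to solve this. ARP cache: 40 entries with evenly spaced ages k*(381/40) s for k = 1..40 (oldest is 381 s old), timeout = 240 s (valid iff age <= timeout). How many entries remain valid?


Ages are k * 381/40 s for k = 1..40 (spacing = 9.5250 s).
Entry k is valid iff k * 381/40 <= 240 iff k <= 40 * 240 / 381 = 25.1969
n_valid = floor(25.1969) = 25
(n_stale = 40 - 25 = 15)

25
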